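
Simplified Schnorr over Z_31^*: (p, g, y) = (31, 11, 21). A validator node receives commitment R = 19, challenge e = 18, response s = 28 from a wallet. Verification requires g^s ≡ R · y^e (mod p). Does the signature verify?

g^s mod p:
11^2 = 121 ≡ 28
11^4 ≡ 28^2 = 784 ≡ 9
11^8 ≡ 9^2 = 81 ≡ 19
11^16 ≡ 19^2 = 361 ≡ 20
28 = 16 + 8 + 4, so 11^28 ≡ 20·19·9 ≡ 10 (mod 31)
R · y^e mod p:
21^2 = 441 ≡ 7
21^4 ≡ 7^2 = 49 ≡ 18
21^8 ≡ 18^2 = 324 ≡ 14
21^16 ≡ 14^2 = 196 ≡ 10
18 = 16 + 2, so 21^18 ≡ 10·7 ≡ 8 (mod 31)
19·8 = 152 ≡ 28 (mod 31)
10 ≠ 28; the check fails.

does not verify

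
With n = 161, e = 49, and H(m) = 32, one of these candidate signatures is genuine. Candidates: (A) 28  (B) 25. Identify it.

Candidate A: Squares mod 161: 28^1≡28, 28^2≡140, 28^4≡119, 28^8≡154, 28^16≡49, 28^32≡147; 49 = 32 + 16 + 1, so 28^49 ≡ 147·49·28 ≡ 112 (mod 161)
Candidate B: Squares mod 161: 25^1≡25, 25^2≡142, 25^4≡39, 25^8≡72, 25^16≡32, 25^32≡58; 49 = 32 + 16 + 1, so 25^49 ≡ 58·32·25 ≡ 32 (mod 161)
  → matches H(m) = 32

B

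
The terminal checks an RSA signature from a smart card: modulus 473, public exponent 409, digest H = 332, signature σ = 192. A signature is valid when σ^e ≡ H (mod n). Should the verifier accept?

σ^2 ≡ 192^2 = 36864 ≡ 443
σ^4 ≡ 443^2 = 196249 ≡ 427
σ^8 ≡ 427^2 = 182329 ≡ 224
σ^16 ≡ 224^2 = 50176 ≡ 38
σ^32 ≡ 38^2 = 1444 ≡ 25
σ^64 ≡ 25^2 = 625 ≡ 152
σ^128 ≡ 152^2 = 23104 ≡ 400
σ^256 ≡ 400^2 = 160000 ≡ 126
409 = 256 + 128 + 16 + 8 + 1, so σ^409 ≡ 126·400·38·224·192 ≡ 141 (mod 473)
The recovered value 141 does not match the digest 332.

reject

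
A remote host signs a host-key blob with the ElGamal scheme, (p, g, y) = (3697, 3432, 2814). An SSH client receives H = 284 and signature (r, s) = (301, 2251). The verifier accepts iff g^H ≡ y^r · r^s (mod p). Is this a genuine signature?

genuine

Left side g^H mod p:
3432^2 = 11778624 ≡ 3679
3432^4 ≡ 3679^2 = 13535041 ≡ 324
3432^8 ≡ 324^2 = 104976 ≡ 1460
3432^16 ≡ 1460^2 = 2131600 ≡ 2128
3432^32 ≡ 2128^2 = 4528384 ≡ 3256
3432^64 ≡ 3256^2 = 10601536 ≡ 2237
3432^128 ≡ 2237^2 = 5004169 ≡ 2128
3432^256 ≡ 2128^2 = 4528384 ≡ 3256
284 = 256 + 16 + 8 + 4, so 3432^284 ≡ 3256·2128·1460·324 ≡ 3373 (mod 3697)
Right side y^r · r^s mod p:
2814^2 = 7918596 ≡ 3319
2814^4 ≡ 3319^2 = 11015761 ≡ 2398
2814^8 ≡ 2398^2 = 5750404 ≡ 1569
2814^16 ≡ 1569^2 = 2461761 ≡ 3256
2814^32 ≡ 3256^2 = 10601536 ≡ 2237
2814^64 ≡ 2237^2 = 5004169 ≡ 2128
2814^128 ≡ 2128^2 = 4528384 ≡ 3256
2814^256 ≡ 3256^2 = 10601536 ≡ 2237
301 = 256 + 32 + 8 + 4 + 1, so 2814^301 ≡ 2237·2237·1569·2398·2814 ≡ 3563 (mod 3697)
301^2 = 90601 ≡ 1873
301^4 ≡ 1873^2 = 3508129 ≡ 3373
301^8 ≡ 3373^2 = 11377129 ≡ 1460
301^16 ≡ 1460^2 = 2131600 ≡ 2128
301^32 ≡ 2128^2 = 4528384 ≡ 3256
301^64 ≡ 3256^2 = 10601536 ≡ 2237
301^128 ≡ 2237^2 = 5004169 ≡ 2128
301^256 ≡ 2128^2 = 4528384 ≡ 3256
301^512 ≡ 3256^2 = 10601536 ≡ 2237
301^1024 ≡ 2237^2 = 5004169 ≡ 2128
301^2048 ≡ 2128^2 = 4528384 ≡ 3256
2251 = 2048 + 128 + 64 + 8 + 2 + 1, so 301^2251 ≡ 3256·2128·2237·1460·1873·301 ≡ 1106 (mod 3697)
3563·1106 = 3940678 ≡ 3373 (mod 3697)
3373 ≡ 3373 (mod 3697), so the signature is genuine.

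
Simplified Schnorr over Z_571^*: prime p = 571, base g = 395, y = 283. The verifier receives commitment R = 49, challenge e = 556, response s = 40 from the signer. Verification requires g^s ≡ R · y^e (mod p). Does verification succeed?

fails

g^s mod p:
395^2 = 156025 ≡ 142
395^4 ≡ 142^2 = 20164 ≡ 179
395^8 ≡ 179^2 = 32041 ≡ 65
395^16 ≡ 65^2 = 4225 ≡ 228
395^32 ≡ 228^2 = 51984 ≡ 23
40 = 32 + 8, so 395^40 ≡ 23·65 ≡ 353 (mod 571)
R · y^e mod p:
283^2 = 80089 ≡ 149
283^4 ≡ 149^2 = 22201 ≡ 503
283^8 ≡ 503^2 = 253009 ≡ 56
283^16 ≡ 56^2 = 3136 ≡ 281
283^32 ≡ 281^2 = 78961 ≡ 163
283^64 ≡ 163^2 = 26569 ≡ 303
283^128 ≡ 303^2 = 91809 ≡ 449
283^256 ≡ 449^2 = 201601 ≡ 38
283^512 ≡ 38^2 = 1444 ≡ 302
556 = 512 + 32 + 8 + 4, so 283^556 ≡ 302·163·56·503 ≡ 411 (mod 571)
49·411 = 20139 ≡ 154 (mod 571)
353 ≠ 154; the check fails.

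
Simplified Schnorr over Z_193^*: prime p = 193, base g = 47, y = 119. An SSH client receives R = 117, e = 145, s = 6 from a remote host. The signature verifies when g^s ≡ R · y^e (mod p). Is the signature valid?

invalid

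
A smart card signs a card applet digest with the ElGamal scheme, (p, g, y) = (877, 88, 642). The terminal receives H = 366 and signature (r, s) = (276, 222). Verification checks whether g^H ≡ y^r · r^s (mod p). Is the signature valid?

Left side g^H mod p:
Squares mod 877: 88^1≡88, 88^2≡728, 88^4≡276, 88^8≡754, 88^16≡220, 88^32≡165, 88^64≡38, 88^128≡567, 88^256≡507
366 = 256 + 64 + 32 + 8 + 4 + 2, so 88^366 ≡ 507·38·165·754·276·728 ≡ 88 (mod 877)
Right side y^r · r^s mod p:
Squares mod 877: 642^1≡642, 642^2≡851, 642^4≡676, 642^8≡59, 642^16≡850, 642^32≡729, 642^64≡856, 642^128≡441, 642^256≡664
276 = 256 + 16 + 4, so 642^276 ≡ 664·850·676 ≡ 812 (mod 877)
Squares mod 877: 276^1≡276, 276^2≡754, 276^4≡220, 276^8≡165, 276^16≡38, 276^32≡567, 276^64≡507, 276^128≡88
222 = 128 + 64 + 16 + 8 + 4 + 2, so 276^222 ≡ 88·507·38·165·220·754 ≡ 255 (mod 877)
812·255 = 207060 ≡ 88 (mod 877)
88 ≡ 88 (mod 877), so the signature is genuine.

valid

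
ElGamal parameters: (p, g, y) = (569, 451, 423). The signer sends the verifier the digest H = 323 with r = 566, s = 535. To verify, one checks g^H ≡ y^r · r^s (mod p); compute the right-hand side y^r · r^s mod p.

179

423^2 = 178929 ≡ 263
423^4 ≡ 263^2 = 69169 ≡ 320
423^8 ≡ 320^2 = 102400 ≡ 549
423^16 ≡ 549^2 = 301401 ≡ 400
423^32 ≡ 400^2 = 160000 ≡ 111
423^64 ≡ 111^2 = 12321 ≡ 372
423^128 ≡ 372^2 = 138384 ≡ 117
423^256 ≡ 117^2 = 13689 ≡ 33
423^512 ≡ 33^2 = 1089 ≡ 520
566 = 512 + 32 + 16 + 4 + 2, so 423^566 ≡ 520·111·400·320·263 ≡ 344 (mod 569)
566^2 = 320356 ≡ 9
566^4 ≡ 9^2 = 81
566^8 ≡ 81^2 = 6561 ≡ 302
566^16 ≡ 302^2 = 91204 ≡ 164
566^32 ≡ 164^2 = 26896 ≡ 153
566^64 ≡ 153^2 = 23409 ≡ 80
566^128 ≡ 80^2 = 6400 ≡ 141
566^256 ≡ 141^2 = 19881 ≡ 535
566^512 ≡ 535^2 = 286225 ≡ 18
535 = 512 + 16 + 4 + 2 + 1, so 566^535 ≡ 18·164·81·9·566 ≡ 419 (mod 569)
y^r · r^s ≡ 344·419 = 144136 ≡ 179 (mod 569)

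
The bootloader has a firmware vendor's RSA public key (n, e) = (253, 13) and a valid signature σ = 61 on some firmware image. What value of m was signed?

σ^2 ≡ 61^2 = 3721 ≡ 179
σ^4 ≡ 179^2 = 32041 ≡ 163
σ^8 ≡ 163^2 = 26569 ≡ 4
13 = 8 + 4 + 1, so σ^13 ≡ 4·163·61 ≡ 51 (mod 253)

51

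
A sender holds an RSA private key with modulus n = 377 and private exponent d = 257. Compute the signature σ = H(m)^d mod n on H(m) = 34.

138

(H(m))^2 ≡ 34^2 = 1156 ≡ 25
(H(m))^4 ≡ 25^2 = 625 ≡ 248
(H(m))^8 ≡ 248^2 = 61504 ≡ 53
(H(m))^16 ≡ 53^2 = 2809 ≡ 170
(H(m))^32 ≡ 170^2 = 28900 ≡ 248
(H(m))^64 ≡ 248^2 = 61504 ≡ 53
(H(m))^128 ≡ 53^2 = 2809 ≡ 170
(H(m))^256 ≡ 170^2 = 28900 ≡ 248
257 = 256 + 1, so (H(m))^257 ≡ 248·34 ≡ 138 (mod 377)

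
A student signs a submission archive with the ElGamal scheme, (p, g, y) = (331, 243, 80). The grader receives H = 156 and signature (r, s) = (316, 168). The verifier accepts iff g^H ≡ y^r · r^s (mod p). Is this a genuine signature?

forged

Left side g^H mod p:
243^2 = 59049 ≡ 131
243^4 ≡ 131^2 = 17161 ≡ 280
243^8 ≡ 280^2 = 78400 ≡ 284
243^16 ≡ 284^2 = 80656 ≡ 223
243^32 ≡ 223^2 = 49729 ≡ 79
243^64 ≡ 79^2 = 6241 ≡ 283
243^128 ≡ 283^2 = 80089 ≡ 318
156 = 128 + 16 + 8 + 4, so 243^156 ≡ 318·223·284·280 ≡ 111 (mod 331)
Right side y^r · r^s mod p:
80^2 = 6400 ≡ 111
80^4 ≡ 111^2 = 12321 ≡ 74
80^8 ≡ 74^2 = 5476 ≡ 180
80^16 ≡ 180^2 = 32400 ≡ 293
80^32 ≡ 293^2 = 85849 ≡ 120
80^64 ≡ 120^2 = 14400 ≡ 167
80^128 ≡ 167^2 = 27889 ≡ 85
80^256 ≡ 85^2 = 7225 ≡ 274
316 = 256 + 32 + 16 + 8 + 4, so 80^316 ≡ 274·120·293·180·74 ≡ 180 (mod 331)
316^2 = 99856 ≡ 225
316^4 ≡ 225^2 = 50625 ≡ 313
316^8 ≡ 313^2 = 97969 ≡ 324
316^16 ≡ 324^2 = 104976 ≡ 49
316^32 ≡ 49^2 = 2401 ≡ 84
316^64 ≡ 84^2 = 7056 ≡ 105
316^128 ≡ 105^2 = 11025 ≡ 102
168 = 128 + 32 + 8, so 316^168 ≡ 102·84·324 ≡ 266 (mod 331)
180·266 = 47880 ≡ 216 (mod 331)
111 ≠ 216, so verification fails.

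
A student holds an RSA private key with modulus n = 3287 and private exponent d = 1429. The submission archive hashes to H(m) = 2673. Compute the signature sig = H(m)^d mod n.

(H(m))^2 ≡ 2673^2 = 7144929 ≡ 2278
(H(m))^4 ≡ 2278^2 = 5189284 ≡ 2398
(H(m))^8 ≡ 2398^2 = 5750404 ≡ 1441
(H(m))^16 ≡ 1441^2 = 2076481 ≡ 2384
(H(m))^32 ≡ 2384^2 = 5683456 ≡ 233
(H(m))^64 ≡ 233^2 = 54289 ≡ 1697
(H(m))^128 ≡ 1697^2 = 2879809 ≡ 397
(H(m))^256 ≡ 397^2 = 157609 ≡ 3120
(H(m))^512 ≡ 3120^2 = 9734400 ≡ 1593
(H(m))^1024 ≡ 1593^2 = 2537649 ≡ 85
1429 = 1024 + 256 + 128 + 16 + 4 + 1, so (H(m))^1429 ≡ 85·3120·397·2384·2398·2673 ≡ 2499 (mod 3287)

2499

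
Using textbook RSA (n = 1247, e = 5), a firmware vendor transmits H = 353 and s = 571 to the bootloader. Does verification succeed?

s^2 ≡ 571^2 = 326041 ≡ 574
s^4 ≡ 574^2 = 329476 ≡ 268
5 = 4 + 1, so s^5 ≡ 268·571 ≡ 894 (mod 1247)
The recovered value 894 does not match the digest 353.

fails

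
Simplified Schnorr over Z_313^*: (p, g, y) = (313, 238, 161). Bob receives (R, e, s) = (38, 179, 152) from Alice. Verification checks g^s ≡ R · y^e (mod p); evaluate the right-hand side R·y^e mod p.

228

Squares mod 313: 161^1≡161, 161^2≡255, 161^4≡234, 161^8≡294, 161^16≡48, 161^32≡113, 161^64≡249, 161^128≡27
179 = 128 + 32 + 16 + 2 + 1, so 161^179 ≡ 27·113·48·255·161 ≡ 6 (mod 313)
R · y^e ≡ 38·6 = 228 ≡ 228 (mod 313)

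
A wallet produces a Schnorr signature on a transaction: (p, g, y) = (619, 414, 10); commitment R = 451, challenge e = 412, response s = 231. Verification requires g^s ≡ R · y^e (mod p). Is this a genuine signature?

forged

g^s mod p:
414^2 = 171396 ≡ 552
414^4 ≡ 552^2 = 304704 ≡ 156
414^8 ≡ 156^2 = 24336 ≡ 195
414^16 ≡ 195^2 = 38025 ≡ 266
414^32 ≡ 266^2 = 70756 ≡ 190
414^64 ≡ 190^2 = 36100 ≡ 198
414^128 ≡ 198^2 = 39204 ≡ 207
231 = 128 + 64 + 32 + 4 + 2 + 1, so 414^231 ≡ 207·198·190·156·552·414 ≡ 375 (mod 619)
R · y^e mod p:
10^2 = 100
10^4 ≡ 100^2 = 10000 ≡ 96
10^8 ≡ 96^2 = 9216 ≡ 550
10^16 ≡ 550^2 = 302500 ≡ 428
10^32 ≡ 428^2 = 183184 ≡ 579
10^64 ≡ 579^2 = 335241 ≡ 362
10^128 ≡ 362^2 = 131044 ≡ 435
10^256 ≡ 435^2 = 189225 ≡ 430
412 = 256 + 128 + 16 + 8 + 4, so 10^412 ≡ 430·435·428·550·96 ≡ 366 (mod 619)
451·366 = 165066 ≡ 412 (mod 619)
375 ≠ 412; the check fails.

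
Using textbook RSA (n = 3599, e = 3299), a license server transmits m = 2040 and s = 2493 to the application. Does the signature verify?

Squares mod 3599: s^1≡2493, s^2≡3175, s^4≡3425, s^8≡1484, s^16≡3267, s^32≡2254, s^64≡2327, s^128≡2033, s^256≡1437, s^512≡2742, s^1024≡253, s^2048≡2826
3299 = 2048 + 1024 + 128 + 64 + 32 + 2 + 1, so s^3299 ≡ 2826·253·2033·2327·2254·3175·2493 ≡ 1929 (mod 3599)
s^3299 mod 3599 = 1929, but m = 2040.

does not verify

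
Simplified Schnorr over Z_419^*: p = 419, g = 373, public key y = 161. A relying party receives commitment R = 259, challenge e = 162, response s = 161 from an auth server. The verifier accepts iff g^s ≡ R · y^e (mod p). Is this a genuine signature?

g^s mod p:
Squares mod 419: 373^1≡373, 373^2≡21, 373^4≡22, 373^8≡65, 373^16≡35, 373^32≡387, 373^64≡186, 373^128≡238
161 = 128 + 32 + 1, so 373^161 ≡ 238·387·373 ≡ 52 (mod 419)
R · y^e mod p:
Squares mod 419: 161^1≡161, 161^2≡362, 161^4≡316, 161^8≡134, 161^16≡358, 161^32≡369, 161^64≡405, 161^128≡196
162 = 128 + 32 + 2, so 161^162 ≡ 196·369·362 ≡ 73 (mod 419)
259·73 = 18907 ≡ 52 (mod 419)
52 ≡ 52 (mod 419); signature holds.

genuine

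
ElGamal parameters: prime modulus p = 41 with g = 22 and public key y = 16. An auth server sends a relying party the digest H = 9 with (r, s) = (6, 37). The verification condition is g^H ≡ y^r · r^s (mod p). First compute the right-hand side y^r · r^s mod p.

35

Squares mod 41: 16^1≡16, 16^2≡10, 16^4≡18
6 = 4 + 2, so 16^6 ≡ 18·10 ≡ 16 (mod 41)
Squares mod 41: 6^1≡6, 6^2≡36, 6^4≡25, 6^8≡10, 6^16≡18, 6^32≡37
37 = 32 + 4 + 1, so 6^37 ≡ 37·25·6 ≡ 15 (mod 41)
y^r · r^s ≡ 16·15 = 240 ≡ 35 (mod 41)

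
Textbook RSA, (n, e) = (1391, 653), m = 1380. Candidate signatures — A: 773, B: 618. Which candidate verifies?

A

Candidate A: 773^2 = 597529 ≡ 790; 773^4 ≡ 790^2 = 624100 ≡ 932; 773^8 ≡ 932^2 = 868624 ≡ 640; 773^16 ≡ 640^2 = 409600 ≡ 646; 773^32 ≡ 646^2 = 417316 ≡ 16; 773^64 ≡ 16^2 = 256; 773^128 ≡ 256^2 = 65536 ≡ 159; 773^256 ≡ 159^2 = 25281 ≡ 243; 773^512 ≡ 243^2 = 59049 ≡ 627; 653 = 512 + 128 + 8 + 4 + 1, so 773^653 ≡ 627·159·640·932·773 ≡ 1380 (mod 1391)
  → matches m = 1380
Candidate B: 618^2 = 381924 ≡ 790; 618^4 ≡ 790^2 = 624100 ≡ 932; 618^8 ≡ 932^2 = 868624 ≡ 640; 618^16 ≡ 640^2 = 409600 ≡ 646; 618^32 ≡ 646^2 = 417316 ≡ 16; 618^64 ≡ 16^2 = 256; 618^128 ≡ 256^2 = 65536 ≡ 159; 618^256 ≡ 159^2 = 25281 ≡ 243; 618^512 ≡ 243^2 = 59049 ≡ 627; 653 = 512 + 128 + 8 + 4 + 1, so 618^653 ≡ 627·159·640·932·618 ≡ 11 (mod 1391)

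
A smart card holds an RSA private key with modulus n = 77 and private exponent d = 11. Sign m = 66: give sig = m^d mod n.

m^2 ≡ 66^2 = 4356 ≡ 44
m^4 ≡ 44^2 = 1936 ≡ 11
m^8 ≡ 11^2 = 121 ≡ 44
11 = 8 + 2 + 1, so m^11 ≡ 44·44·66 ≡ 33 (mod 77)

33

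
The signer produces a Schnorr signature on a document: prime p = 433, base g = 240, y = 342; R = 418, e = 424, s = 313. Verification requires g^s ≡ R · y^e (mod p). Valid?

g^s mod p:
240^2 = 57600 ≡ 11
240^4 ≡ 11^2 = 121
240^8 ≡ 121^2 = 14641 ≡ 352
240^16 ≡ 352^2 = 123904 ≡ 66
240^32 ≡ 66^2 = 4356 ≡ 26
240^64 ≡ 26^2 = 676 ≡ 243
240^128 ≡ 243^2 = 59049 ≡ 161
240^256 ≡ 161^2 = 25921 ≡ 374
313 = 256 + 32 + 16 + 8 + 1, so 240^313 ≡ 374·26·66·352·240 ≡ 46 (mod 433)
R · y^e mod p:
342^2 = 116964 ≡ 54
342^4 ≡ 54^2 = 2916 ≡ 318
342^8 ≡ 318^2 = 101124 ≡ 235
342^16 ≡ 235^2 = 55225 ≡ 234
342^32 ≡ 234^2 = 54756 ≡ 198
342^64 ≡ 198^2 = 39204 ≡ 234
342^128 ≡ 234^2 = 54756 ≡ 198
342^256 ≡ 198^2 = 39204 ≡ 234
424 = 256 + 128 + 32 + 8, so 342^424 ≡ 234·198·198·235 ≡ 199 (mod 433)
418·199 = 83182 ≡ 46 (mod 433)
46 ≡ 46 (mod 433); signature holds.

yes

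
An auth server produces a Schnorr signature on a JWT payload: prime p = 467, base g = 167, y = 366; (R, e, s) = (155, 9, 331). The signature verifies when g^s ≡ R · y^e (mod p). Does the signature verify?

does not verify

g^s mod p:
Squares mod 467: 167^1≡167, 167^2≡336, 167^4≡349, 167^8≡381, 167^16≡391, 167^32≡172, 167^64≡163, 167^128≡417, 167^256≡165
331 = 256 + 64 + 8 + 2 + 1, so 167^331 ≡ 165·163·381·336·167 ≡ 228 (mod 467)
R · y^e mod p:
Squares mod 467: 366^1≡366, 366^2≡394, 366^4≡192, 366^8≡438
9 = 8 + 1, so 366^9 ≡ 438·366 ≡ 127 (mod 467)
155·127 = 19685 ≡ 71 (mod 467)
228 ≠ 71; the check fails.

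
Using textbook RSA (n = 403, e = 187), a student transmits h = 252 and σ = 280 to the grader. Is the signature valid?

invalid

σ^2 ≡ 280^2 = 78400 ≡ 218
σ^4 ≡ 218^2 = 47524 ≡ 373
σ^8 ≡ 373^2 = 139129 ≡ 94
σ^16 ≡ 94^2 = 8836 ≡ 373
σ^32 ≡ 373^2 = 139129 ≡ 94
σ^64 ≡ 94^2 = 8836 ≡ 373
σ^128 ≡ 373^2 = 139129 ≡ 94
187 = 128 + 32 + 16 + 8 + 2 + 1, so σ^187 ≡ 94·94·373·94·218·280 ≡ 32 (mod 403)
32 ≠ 252, so verification fails.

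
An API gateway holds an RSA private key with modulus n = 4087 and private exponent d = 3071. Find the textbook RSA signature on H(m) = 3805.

(H(m))^2 ≡ 3805^2 = 14478025 ≡ 1871
(H(m))^4 ≡ 1871^2 = 3500641 ≡ 2169
(H(m))^8 ≡ 2169^2 = 4704561 ≡ 424
(H(m))^16 ≡ 424^2 = 179776 ≡ 4035
(H(m))^32 ≡ 4035^2 = 16281225 ≡ 2704
(H(m))^64 ≡ 2704^2 = 7311616 ≡ 4060
(H(m))^128 ≡ 4060^2 = 16483600 ≡ 729
(H(m))^256 ≡ 729^2 = 531441 ≡ 131
(H(m))^512 ≡ 131^2 = 17161 ≡ 813
(H(m))^1024 ≡ 813^2 = 660969 ≡ 2962
(H(m))^2048 ≡ 2962^2 = 8773444 ≡ 2742
3071 = 2048 + 512 + 256 + 128 + 64 + 32 + 16 + 8 + 4 + 2 + 1, so (H(m))^3071 ≡ 2742·813·131·729·4060·2704·4035·424·2169·1871·3805 ≡ 2417 (mod 4087)

2417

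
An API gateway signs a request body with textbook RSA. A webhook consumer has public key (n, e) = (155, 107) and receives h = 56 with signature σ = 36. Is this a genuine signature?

genuine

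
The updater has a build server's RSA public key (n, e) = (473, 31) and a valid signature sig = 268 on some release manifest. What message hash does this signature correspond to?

367

Squares mod 473: sig^1≡268, sig^2≡401, sig^4≡454, sig^8≡361, sig^16≡246
31 = 16 + 8 + 4 + 2 + 1, so sig^31 ≡ 246·361·454·401·268 ≡ 367 (mod 473)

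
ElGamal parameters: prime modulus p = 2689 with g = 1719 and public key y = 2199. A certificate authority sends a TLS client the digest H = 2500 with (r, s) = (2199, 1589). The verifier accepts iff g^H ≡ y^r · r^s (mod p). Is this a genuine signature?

genuine

Left side g^H mod p:
1719^2 = 2954961 ≡ 2439
1719^4 ≡ 2439^2 = 5948721 ≡ 653
1719^8 ≡ 653^2 = 426409 ≡ 1547
1719^16 ≡ 1547^2 = 2393209 ≡ 2688
1719^32 ≡ 2688^2 = 7225344 ≡ 1
1719^64 ≡ 1^2 = 1
1719^128 ≡ 1^2 = 1
1719^256 ≡ 1^2 = 1
1719^512 ≡ 1^2 = 1
1719^1024 ≡ 1^2 = 1
1719^2048 ≡ 1^2 = 1
2500 = 2048 + 256 + 128 + 64 + 4, so 1719^2500 ≡ 1·1·1·1·653 ≡ 653 (mod 2689)
Right side y^r · r^s mod p:
2199^2 = 4835601 ≡ 779
2199^4 ≡ 779^2 = 606841 ≡ 1816
2199^8 ≡ 1816^2 = 3297856 ≡ 1142
2199^16 ≡ 1142^2 = 1304164 ≡ 2688
2199^32 ≡ 2688^2 = 7225344 ≡ 1
2199^64 ≡ 1^2 = 1
2199^128 ≡ 1^2 = 1
2199^256 ≡ 1^2 = 1
2199^512 ≡ 1^2 = 1
2199^1024 ≡ 1^2 = 1
2199^2048 ≡ 1^2 = 1
2199 = 2048 + 128 + 16 + 4 + 2 + 1, so 2199^2199 ≡ 1·1·2688·1816·779·2199 ≡ 1495 (mod 2689)
2199^2 = 4835601 ≡ 779
2199^4 ≡ 779^2 = 606841 ≡ 1816
2199^8 ≡ 1816^2 = 3297856 ≡ 1142
2199^16 ≡ 1142^2 = 1304164 ≡ 2688
2199^32 ≡ 2688^2 = 7225344 ≡ 1
2199^64 ≡ 1^2 = 1
2199^128 ≡ 1^2 = 1
2199^256 ≡ 1^2 = 1
2199^512 ≡ 1^2 = 1
2199^1024 ≡ 1^2 = 1
1589 = 1024 + 512 + 32 + 16 + 4 + 1, so 2199^1589 ≡ 1·1·1·2688·1816·2199 ≡ 2470 (mod 2689)
1495·2470 = 3692650 ≡ 653 (mod 2689)
653 ≡ 653 (mod 2689), so the signature is genuine.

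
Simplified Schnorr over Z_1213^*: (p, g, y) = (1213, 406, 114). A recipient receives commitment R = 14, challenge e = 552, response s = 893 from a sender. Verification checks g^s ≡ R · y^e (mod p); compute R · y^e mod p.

575

Squares mod 1213: 114^1≡114, 114^2≡866, 114^4≡322, 114^8≡579, 114^16≡453, 114^32≡212, 114^64≡63, 114^128≡330, 114^256≡943, 114^512≡120
552 = 512 + 32 + 8, so 114^552 ≡ 120·212·579 ≡ 301 (mod 1213)
R · y^e ≡ 14·301 = 4214 ≡ 575 (mod 1213)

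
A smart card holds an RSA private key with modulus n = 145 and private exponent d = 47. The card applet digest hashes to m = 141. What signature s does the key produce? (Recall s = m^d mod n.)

136

Squares mod 145: m^1≡141, m^2≡16, m^4≡111, m^8≡141, m^16≡16, m^32≡111
47 = 32 + 8 + 4 + 2 + 1, so m^47 ≡ 111·141·111·16·141 ≡ 136 (mod 145)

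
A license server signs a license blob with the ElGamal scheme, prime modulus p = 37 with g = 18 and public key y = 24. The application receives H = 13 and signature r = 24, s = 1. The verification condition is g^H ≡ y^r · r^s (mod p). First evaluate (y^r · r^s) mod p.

32

Squares mod 37: 24^1≡24, 24^2≡21, 24^4≡34, 24^8≡9, 24^16≡7
24 = 16 + 8, so 24^24 ≡ 7·9 ≡ 26 (mod 37)
24^1 mod 37 = 24
y^r · r^s ≡ 26·24 = 624 ≡ 32 (mod 37)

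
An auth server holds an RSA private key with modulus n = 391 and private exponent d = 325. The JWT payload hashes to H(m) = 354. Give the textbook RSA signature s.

233

(H(m))^2 ≡ 354^2 = 125316 ≡ 196
(H(m))^4 ≡ 196^2 = 38416 ≡ 98
(H(m))^8 ≡ 98^2 = 9604 ≡ 220
(H(m))^16 ≡ 220^2 = 48400 ≡ 307
(H(m))^32 ≡ 307^2 = 94249 ≡ 18
(H(m))^64 ≡ 18^2 = 324
(H(m))^128 ≡ 324^2 = 104976 ≡ 188
(H(m))^256 ≡ 188^2 = 35344 ≡ 154
325 = 256 + 64 + 4 + 1, so (H(m))^325 ≡ 154·324·98·354 ≡ 233 (mod 391)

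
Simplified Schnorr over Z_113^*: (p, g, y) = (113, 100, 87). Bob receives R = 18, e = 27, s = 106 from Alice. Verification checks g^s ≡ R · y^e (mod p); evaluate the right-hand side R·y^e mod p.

Squares mod 113: 87^1≡87, 87^2≡111, 87^4≡4, 87^8≡16, 87^16≡30
27 = 16 + 8 + 2 + 1, so 87^27 ≡ 30·16·111·87 ≡ 100 (mod 113)
R · y^e ≡ 18·100 = 1800 ≡ 105 (mod 113)

105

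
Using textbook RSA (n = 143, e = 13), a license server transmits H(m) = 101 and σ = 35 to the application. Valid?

σ^2 ≡ 35^2 = 1225 ≡ 81
σ^4 ≡ 81^2 = 6561 ≡ 126
σ^8 ≡ 126^2 = 15876 ≡ 3
13 = 8 + 4 + 1, so σ^13 ≡ 3·126·35 ≡ 74 (mod 143)
σ^13 mod 143 = 74, but H(m) = 101.

no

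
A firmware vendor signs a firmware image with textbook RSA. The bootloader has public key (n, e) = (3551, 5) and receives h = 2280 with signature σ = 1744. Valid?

no

σ^2 ≡ 1744^2 = 3041536 ≡ 1880
σ^4 ≡ 1880^2 = 3534400 ≡ 1155
5 = 4 + 1, so σ^5 ≡ 1155·1744 ≡ 903 (mod 3551)
The recovered value 903 does not match the digest 2280.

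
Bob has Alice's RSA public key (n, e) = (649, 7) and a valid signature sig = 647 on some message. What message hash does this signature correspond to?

521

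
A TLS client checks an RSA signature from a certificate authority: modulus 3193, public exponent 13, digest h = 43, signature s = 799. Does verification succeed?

passes

s^2 ≡ 799^2 = 638401 ≡ 2994
s^4 ≡ 2994^2 = 8964036 ≡ 1285
s^8 ≡ 1285^2 = 1651225 ≡ 444
13 = 8 + 4 + 1, so s^13 ≡ 444·1285·799 ≡ 43 (mod 3193)
43 = h, so the signature checks out.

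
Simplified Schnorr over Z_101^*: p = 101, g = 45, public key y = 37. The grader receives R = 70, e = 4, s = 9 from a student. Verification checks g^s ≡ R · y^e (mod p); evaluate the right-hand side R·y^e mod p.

37^2 = 1369 ≡ 56
37^4 ≡ 56^2 = 3136 ≡ 5
R · y^e ≡ 70·5 = 350 ≡ 47 (mod 101)

47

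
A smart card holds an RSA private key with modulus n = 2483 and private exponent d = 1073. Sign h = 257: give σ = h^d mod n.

Squares mod 2483: h^1≡257, h^2≡1491, h^4≡796, h^8≡451, h^16≡2278, h^32≡2297, h^64≡2317, h^128≡243, h^256≡1940, h^512≡1855, h^1024≡2070
1073 = 1024 + 32 + 16 + 1, so h^1073 ≡ 2070·2297·2278·257 ≡ 2071 (mod 2483)

2071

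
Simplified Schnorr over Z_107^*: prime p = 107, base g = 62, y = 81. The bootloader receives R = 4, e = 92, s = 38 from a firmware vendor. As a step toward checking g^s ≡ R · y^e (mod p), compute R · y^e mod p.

81^2 = 6561 ≡ 34
81^4 ≡ 34^2 = 1156 ≡ 86
81^8 ≡ 86^2 = 7396 ≡ 13
81^16 ≡ 13^2 = 169 ≡ 62
81^32 ≡ 62^2 = 3844 ≡ 99
81^64 ≡ 99^2 = 9801 ≡ 64
92 = 64 + 16 + 8 + 4, so 81^92 ≡ 64·62·13·86 ≡ 4 (mod 107)
R · y^e ≡ 4·4 = 16 ≡ 16 (mod 107)

16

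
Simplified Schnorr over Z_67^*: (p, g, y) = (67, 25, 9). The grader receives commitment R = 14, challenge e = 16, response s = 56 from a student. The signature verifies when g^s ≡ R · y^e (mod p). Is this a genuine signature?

g^s mod p:
25^2 = 625 ≡ 22
25^4 ≡ 22^2 = 484 ≡ 15
25^8 ≡ 15^2 = 225 ≡ 24
25^16 ≡ 24^2 = 576 ≡ 40
25^32 ≡ 40^2 = 1600 ≡ 59
56 = 32 + 16 + 8, so 25^56 ≡ 59·40·24 ≡ 25 (mod 67)
R · y^e mod p:
9^2 = 81 ≡ 14
9^4 ≡ 14^2 = 196 ≡ 62
9^8 ≡ 62^2 = 3844 ≡ 25
9^16 ≡ 25^2 = 625 ≡ 22
14·22 = 308 ≡ 40 (mod 67)
25 ≠ 40; the check fails.

forged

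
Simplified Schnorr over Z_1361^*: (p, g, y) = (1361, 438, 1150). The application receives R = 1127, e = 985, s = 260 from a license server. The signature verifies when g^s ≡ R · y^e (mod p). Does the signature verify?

verifies

g^s mod p:
438^2 = 191844 ≡ 1304
438^4 ≡ 1304^2 = 1700416 ≡ 527
438^8 ≡ 527^2 = 277729 ≡ 85
438^16 ≡ 85^2 = 7225 ≡ 420
438^32 ≡ 420^2 = 176400 ≡ 831
438^64 ≡ 831^2 = 690561 ≡ 534
438^128 ≡ 534^2 = 285156 ≡ 707
438^256 ≡ 707^2 = 499849 ≡ 362
260 = 256 + 4, so 438^260 ≡ 362·527 ≡ 234 (mod 1361)
R · y^e mod p:
1150^2 = 1322500 ≡ 969
1150^4 ≡ 969^2 = 938961 ≡ 1232
1150^8 ≡ 1232^2 = 1517824 ≡ 309
1150^16 ≡ 309^2 = 95481 ≡ 211
1150^32 ≡ 211^2 = 44521 ≡ 969
1150^64 ≡ 969^2 = 938961 ≡ 1232
1150^128 ≡ 1232^2 = 1517824 ≡ 309
1150^256 ≡ 309^2 = 95481 ≡ 211
1150^512 ≡ 211^2 = 44521 ≡ 969
985 = 512 + 256 + 128 + 64 + 16 + 8 + 1, so 1150^985 ≡ 969·211·309·1232·211·309·1150 ≡ 1360 (mod 1361)
1127·1360 = 1532720 ≡ 234 (mod 1361)
234 ≡ 234 (mod 1361); signature holds.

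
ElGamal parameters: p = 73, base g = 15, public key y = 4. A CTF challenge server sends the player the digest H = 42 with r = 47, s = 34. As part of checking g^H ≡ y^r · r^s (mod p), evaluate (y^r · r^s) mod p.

3

4^47 mod 73 = 16
47^34 mod 73 = 23
y^r · r^s ≡ 16·23 = 368 ≡ 3 (mod 73)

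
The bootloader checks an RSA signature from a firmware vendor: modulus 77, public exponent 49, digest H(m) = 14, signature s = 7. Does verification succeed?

fails

s^2 ≡ 7^2 = 49
s^4 ≡ 49^2 = 2401 ≡ 14
s^8 ≡ 14^2 = 196 ≡ 42
s^16 ≡ 42^2 = 1764 ≡ 70
s^32 ≡ 70^2 = 4900 ≡ 49
49 = 32 + 16 + 1, so s^49 ≡ 49·70·7 ≡ 63 (mod 77)
The recovered value 63 does not match the digest 14.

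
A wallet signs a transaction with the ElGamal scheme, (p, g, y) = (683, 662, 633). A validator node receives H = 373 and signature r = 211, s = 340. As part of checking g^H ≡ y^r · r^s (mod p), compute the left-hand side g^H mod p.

Squares mod 683: 662^1≡662, 662^2≡441, 662^4≡509, 662^8≡224, 662^16≡317, 662^32≡88, 662^64≡231, 662^128≡87, 662^256≡56
373 = 256 + 64 + 32 + 16 + 4 + 1, so 662^373 ≡ 56·231·88·317·509·662 ≡ 88 (mod 683)

88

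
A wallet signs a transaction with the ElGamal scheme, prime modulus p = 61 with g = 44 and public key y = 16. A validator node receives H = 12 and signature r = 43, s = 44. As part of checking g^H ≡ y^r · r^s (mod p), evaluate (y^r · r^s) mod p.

20

Squares mod 61: 16^1≡16, 16^2≡12, 16^4≡22, 16^8≡57, 16^16≡16, 16^32≡12
43 = 32 + 8 + 2 + 1, so 16^43 ≡ 12·57·12·16 ≡ 56 (mod 61)
Squares mod 61: 43^1≡43, 43^2≡19, 43^4≡56, 43^8≡25, 43^16≡15, 43^32≡42
44 = 32 + 8 + 4, so 43^44 ≡ 42·25·56 ≡ 57 (mod 61)
y^r · r^s ≡ 56·57 = 3192 ≡ 20 (mod 61)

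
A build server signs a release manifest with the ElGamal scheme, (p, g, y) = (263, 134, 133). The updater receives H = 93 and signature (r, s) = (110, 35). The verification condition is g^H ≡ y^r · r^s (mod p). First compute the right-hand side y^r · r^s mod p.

133^2 = 17689 ≡ 68
133^4 ≡ 68^2 = 4624 ≡ 153
133^8 ≡ 153^2 = 23409 ≡ 2
133^16 ≡ 2^2 = 4
133^32 ≡ 4^2 = 16
133^64 ≡ 16^2 = 256
110 = 64 + 32 + 8 + 4 + 2, so 133^110 ≡ 256·16·2·153·68 ≡ 210 (mod 263)
110^2 = 12100 ≡ 2
110^4 ≡ 2^2 = 4
110^8 ≡ 4^2 = 16
110^16 ≡ 16^2 = 256
110^32 ≡ 256^2 = 65536 ≡ 49
35 = 32 + 2 + 1, so 110^35 ≡ 49·2·110 ≡ 260 (mod 263)
y^r · r^s ≡ 210·260 = 54600 ≡ 159 (mod 263)

159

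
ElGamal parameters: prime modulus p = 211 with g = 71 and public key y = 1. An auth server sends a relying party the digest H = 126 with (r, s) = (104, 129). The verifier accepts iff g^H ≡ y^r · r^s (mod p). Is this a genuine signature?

forged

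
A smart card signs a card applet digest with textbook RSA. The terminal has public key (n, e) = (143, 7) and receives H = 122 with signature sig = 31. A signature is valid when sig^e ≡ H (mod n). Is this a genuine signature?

sig^2 ≡ 31^2 = 961 ≡ 103
sig^4 ≡ 103^2 = 10609 ≡ 27
7 = 4 + 2 + 1, so sig^7 ≡ 27·103·31 ≡ 125 (mod 143)
125 ≠ 122, so verification fails.

forged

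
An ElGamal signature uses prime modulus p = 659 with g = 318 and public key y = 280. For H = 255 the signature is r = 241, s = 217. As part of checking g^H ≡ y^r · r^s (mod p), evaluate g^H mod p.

318^2 = 101124 ≡ 297
318^4 ≡ 297^2 = 88209 ≡ 562
318^8 ≡ 562^2 = 315844 ≡ 183
318^16 ≡ 183^2 = 33489 ≡ 539
318^32 ≡ 539^2 = 290521 ≡ 561
318^64 ≡ 561^2 = 314721 ≡ 378
318^128 ≡ 378^2 = 142884 ≡ 540
255 = 128 + 64 + 32 + 16 + 8 + 4 + 2 + 1, so 318^255 ≡ 540·378·561·539·183·562·297·318 ≡ 631 (mod 659)

631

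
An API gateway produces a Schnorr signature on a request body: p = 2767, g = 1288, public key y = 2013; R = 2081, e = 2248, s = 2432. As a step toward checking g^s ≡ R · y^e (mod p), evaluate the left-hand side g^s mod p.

Squares mod 2767: 1288^1≡1288, 1288^2≡1511, 1288^4≡346, 1288^8≡735, 1288^16≡660, 1288^32≡1181, 1288^64≡193, 1288^128≡1278, 1288^256≡754, 1288^512≡1281, 1288^1024≡130, 1288^2048≡298
2432 = 2048 + 256 + 128, so 1288^2432 ≡ 298·754·1278 ≡ 2650 (mod 2767)

2650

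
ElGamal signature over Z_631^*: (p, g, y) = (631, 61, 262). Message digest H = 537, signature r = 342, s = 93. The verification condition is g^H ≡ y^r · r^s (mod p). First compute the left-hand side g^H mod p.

454

61^537 mod 631 = 454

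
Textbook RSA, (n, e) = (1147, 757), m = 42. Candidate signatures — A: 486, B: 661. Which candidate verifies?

A

Candidate A: Squares mod 1147: 486^1≡486, 486^2≡1061, 486^4≡514, 486^8≡386, 486^16≡1033, 486^32≡379, 486^64≡266, 486^128≡789, 486^256≡847, 486^512≡534; 757 = 512 + 128 + 64 + 32 + 16 + 4 + 1, so 486^757 ≡ 534·789·266·379·1033·514·486 ≡ 42 (mod 1147)
  → matches m = 42
Candidate B: Squares mod 1147: 661^1≡661, 661^2≡1061, 661^4≡514, 661^8≡386, 661^16≡1033, 661^32≡379, 661^64≡266, 661^128≡789, 661^256≡847, 661^512≡534; 757 = 512 + 128 + 64 + 32 + 16 + 4 + 1, so 661^757 ≡ 534·789·266·379·1033·514·661 ≡ 1105 (mod 1147)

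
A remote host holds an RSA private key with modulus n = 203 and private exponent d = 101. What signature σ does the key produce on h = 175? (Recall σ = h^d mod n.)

h^2 ≡ 175^2 = 30625 ≡ 175
h^4 ≡ 175^2 = 30625 ≡ 175
h^8 ≡ 175^2 = 30625 ≡ 175
h^16 ≡ 175^2 = 30625 ≡ 175
h^32 ≡ 175^2 = 30625 ≡ 175
h^64 ≡ 175^2 = 30625 ≡ 175
101 = 64 + 32 + 4 + 1, so h^101 ≡ 175·175·175·175 ≡ 175 (mod 203)

175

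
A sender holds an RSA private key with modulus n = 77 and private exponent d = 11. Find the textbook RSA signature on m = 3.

m^2 ≡ 3^2 = 9
m^4 ≡ 9^2 = 81 ≡ 4
m^8 ≡ 4^2 = 16
11 = 8 + 2 + 1, so m^11 ≡ 16·9·3 ≡ 47 (mod 77)

47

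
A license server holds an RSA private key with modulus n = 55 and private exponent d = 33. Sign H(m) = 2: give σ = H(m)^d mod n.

Squares mod 55: (H(m))^1≡2, (H(m))^2≡4, (H(m))^4≡16, (H(m))^8≡36, (H(m))^16≡31, (H(m))^32≡26
33 = 32 + 1, so (H(m))^33 ≡ 26·2 ≡ 52 (mod 55)

52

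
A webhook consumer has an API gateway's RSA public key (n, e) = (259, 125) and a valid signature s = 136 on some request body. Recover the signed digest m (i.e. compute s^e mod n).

Squares mod 259: s^1≡136, s^2≡107, s^4≡53, s^8≡219, s^16≡46, s^32≡44, s^64≡123
125 = 64 + 32 + 16 + 8 + 4 + 1, so s^125 ≡ 123·44·46·219·53·136 ≡ 40 (mod 259)

40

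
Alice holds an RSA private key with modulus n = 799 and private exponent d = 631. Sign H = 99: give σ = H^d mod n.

H^2 ≡ 99^2 = 9801 ≡ 213
H^4 ≡ 213^2 = 45369 ≡ 625
H^8 ≡ 625^2 = 390625 ≡ 713
H^16 ≡ 713^2 = 508369 ≡ 205
H^32 ≡ 205^2 = 42025 ≡ 477
H^64 ≡ 477^2 = 227529 ≡ 613
H^128 ≡ 613^2 = 375769 ≡ 239
H^256 ≡ 239^2 = 57121 ≡ 392
H^512 ≡ 392^2 = 153664 ≡ 256
631 = 512 + 64 + 32 + 16 + 4 + 2 + 1, so H^631 ≡ 256·613·477·205·625·213·99 ≡ 176 (mod 799)

176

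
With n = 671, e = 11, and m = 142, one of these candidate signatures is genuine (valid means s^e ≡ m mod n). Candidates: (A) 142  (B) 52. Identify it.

A

Candidate A: Squares mod 671: 142^1≡142, 142^2≡34, 142^4≡485, 142^8≡375; 11 = 8 + 2 + 1, so 142^11 ≡ 375·34·142 ≡ 142 (mod 671)
  → matches m = 142
Candidate B: Squares mod 671: 52^1≡52, 52^2≡20, 52^4≡400, 52^8≡302; 11 = 8 + 2 + 1, so 52^11 ≡ 302·20·52 ≡ 52 (mod 671)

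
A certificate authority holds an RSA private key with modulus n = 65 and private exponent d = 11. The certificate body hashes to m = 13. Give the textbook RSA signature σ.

52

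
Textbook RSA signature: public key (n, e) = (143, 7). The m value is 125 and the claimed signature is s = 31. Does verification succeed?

s^2 ≡ 31^2 = 961 ≡ 103
s^4 ≡ 103^2 = 10609 ≡ 27
7 = 4 + 2 + 1, so s^7 ≡ 27·103·31 ≡ 125 (mod 143)
s^7 mod 143 = 125 matches m.

passes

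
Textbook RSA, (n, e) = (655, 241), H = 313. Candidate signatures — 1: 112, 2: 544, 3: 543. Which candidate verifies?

3

Candidate 1: 112^241 mod 655 = 342
Candidate 2: 544^241 mod 655 = 164
Candidate 3: 543^241 mod 655 = 313
  → matches H = 313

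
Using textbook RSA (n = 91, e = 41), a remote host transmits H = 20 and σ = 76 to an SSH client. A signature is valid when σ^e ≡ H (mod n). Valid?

yes

Squares mod 91: σ^1≡76, σ^2≡43, σ^4≡29, σ^8≡22, σ^16≡29, σ^32≡22
41 = 32 + 8 + 1, so σ^41 ≡ 22·22·76 ≡ 20 (mod 91)
20 = H, so the signature checks out.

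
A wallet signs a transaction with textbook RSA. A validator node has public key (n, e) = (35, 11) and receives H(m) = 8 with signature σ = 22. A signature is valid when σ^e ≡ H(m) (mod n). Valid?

yes

σ^11 mod 35 = 8
8 = H(m), so the signature checks out.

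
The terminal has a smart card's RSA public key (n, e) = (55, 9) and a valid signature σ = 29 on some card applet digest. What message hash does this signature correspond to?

19

σ^2 ≡ 29^2 = 841 ≡ 16
σ^4 ≡ 16^2 = 256 ≡ 36
σ^8 ≡ 36^2 = 1296 ≡ 31
9 = 8 + 1, so σ^9 ≡ 31·29 ≡ 19 (mod 55)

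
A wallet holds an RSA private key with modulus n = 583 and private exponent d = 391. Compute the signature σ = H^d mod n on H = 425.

425

Squares mod 583: H^1≡425, H^2≡478, H^4≡531, H^8≡372, H^16≡213, H^32≡478, H^64≡531, H^128≡372, H^256≡213
391 = 256 + 128 + 4 + 2 + 1, so H^391 ≡ 213·372·531·478·425 ≡ 425 (mod 583)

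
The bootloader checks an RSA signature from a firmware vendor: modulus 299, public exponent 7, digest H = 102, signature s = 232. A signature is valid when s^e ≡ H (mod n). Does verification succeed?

fails

Squares mod 299: s^1≡232, s^2≡4, s^4≡16
7 = 4 + 2 + 1, so s^7 ≡ 16·4·232 ≡ 197 (mod 299)
s^7 mod 299 = 197, but H = 102.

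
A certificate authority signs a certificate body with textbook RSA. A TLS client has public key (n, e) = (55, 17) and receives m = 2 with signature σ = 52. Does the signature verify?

verifies

σ^2 ≡ 52^2 = 2704 ≡ 9
σ^4 ≡ 9^2 = 81 ≡ 26
σ^8 ≡ 26^2 = 676 ≡ 16
σ^16 ≡ 16^2 = 256 ≡ 36
17 = 16 + 1, so σ^17 ≡ 36·52 ≡ 2 (mod 55)
σ^17 mod 55 = 2 matches m.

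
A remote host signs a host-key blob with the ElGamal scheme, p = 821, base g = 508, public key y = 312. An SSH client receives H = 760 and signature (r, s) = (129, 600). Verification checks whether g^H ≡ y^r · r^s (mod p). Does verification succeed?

Left side g^H mod p:
508^2 = 258064 ≡ 270
508^4 ≡ 270^2 = 72900 ≡ 652
508^8 ≡ 652^2 = 425104 ≡ 647
508^16 ≡ 647^2 = 418609 ≡ 720
508^32 ≡ 720^2 = 518400 ≡ 349
508^64 ≡ 349^2 = 121801 ≡ 293
508^128 ≡ 293^2 = 85849 ≡ 465
508^256 ≡ 465^2 = 216225 ≡ 302
508^512 ≡ 302^2 = 91204 ≡ 73
760 = 512 + 128 + 64 + 32 + 16 + 8, so 508^760 ≡ 73·465·293·349·720·647 ≡ 515 (mod 821)
Right side y^r · r^s mod p:
312^2 = 97344 ≡ 466
312^4 ≡ 466^2 = 217156 ≡ 412
312^8 ≡ 412^2 = 169744 ≡ 618
312^16 ≡ 618^2 = 381924 ≡ 159
312^32 ≡ 159^2 = 25281 ≡ 651
312^64 ≡ 651^2 = 423801 ≡ 165
312^128 ≡ 165^2 = 27225 ≡ 132
129 = 128 + 1, so 312^129 ≡ 132·312 ≡ 134 (mod 821)
129^2 = 16641 ≡ 221
129^4 ≡ 221^2 = 48841 ≡ 402
129^8 ≡ 402^2 = 161604 ≡ 688
129^16 ≡ 688^2 = 473344 ≡ 448
129^32 ≡ 448^2 = 200704 ≡ 380
129^64 ≡ 380^2 = 144400 ≡ 725
129^128 ≡ 725^2 = 525625 ≡ 185
129^256 ≡ 185^2 = 34225 ≡ 564
129^512 ≡ 564^2 = 318096 ≡ 369
600 = 512 + 64 + 16 + 8, so 129^600 ≡ 369·725·448·688 ≡ 463 (mod 821)
134·463 = 62042 ≡ 467 (mod 821)
515 ≠ 467, so verification fails.

fails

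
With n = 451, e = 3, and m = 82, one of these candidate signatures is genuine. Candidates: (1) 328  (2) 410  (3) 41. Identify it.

Candidate 1: Squares mod 451: 328^1≡328, 328^2≡246; 3 = 2 + 1, so 328^3 ≡ 246·328 ≡ 410 (mod 451)
Candidate 2: Squares mod 451: 410^1≡410, 410^2≡328; 3 = 2 + 1, so 410^3 ≡ 328·410 ≡ 82 (mod 451)
  → matches m = 82
Candidate 3: Squares mod 451: 41^1≡41, 41^2≡328; 3 = 2 + 1, so 41^3 ≡ 328·41 ≡ 369 (mod 451)

2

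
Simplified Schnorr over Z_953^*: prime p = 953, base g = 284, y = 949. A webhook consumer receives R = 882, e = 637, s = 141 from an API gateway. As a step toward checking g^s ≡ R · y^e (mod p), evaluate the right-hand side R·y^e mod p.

443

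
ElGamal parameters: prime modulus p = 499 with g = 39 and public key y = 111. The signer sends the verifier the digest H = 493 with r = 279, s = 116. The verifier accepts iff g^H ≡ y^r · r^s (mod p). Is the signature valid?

valid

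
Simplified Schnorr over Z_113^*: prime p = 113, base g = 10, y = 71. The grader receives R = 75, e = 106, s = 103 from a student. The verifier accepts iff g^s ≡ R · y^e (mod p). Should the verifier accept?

accept

g^s mod p:
Squares mod 113: 10^1≡10, 10^2≡100, 10^4≡56, 10^8≡85, 10^16≡106, 10^32≡49, 10^64≡28
103 = 64 + 32 + 4 + 2 + 1, so 10^103 ≡ 28·49·56·100·10 ≡ 23 (mod 113)
R · y^e mod p:
Squares mod 113: 71^1≡71, 71^2≡69, 71^4≡15, 71^8≡112, 71^16≡1, 71^32≡1, 71^64≡1
106 = 64 + 32 + 8 + 2, so 71^106 ≡ 1·1·112·69 ≡ 44 (mod 113)
75·44 = 3300 ≡ 23 (mod 113)
23 ≡ 23 (mod 113); signature holds.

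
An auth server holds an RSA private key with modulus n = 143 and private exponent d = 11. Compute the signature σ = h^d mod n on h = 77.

77

h^2 ≡ 77^2 = 5929 ≡ 66
h^4 ≡ 66^2 = 4356 ≡ 66
h^8 ≡ 66^2 = 4356 ≡ 66
11 = 8 + 2 + 1, so h^11 ≡ 66·66·77 ≡ 77 (mod 143)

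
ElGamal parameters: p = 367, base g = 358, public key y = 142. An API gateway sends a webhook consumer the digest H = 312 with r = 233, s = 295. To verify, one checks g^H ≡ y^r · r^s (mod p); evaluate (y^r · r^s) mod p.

225

Squares mod 367: 142^1≡142, 142^2≡346, 142^4≡74, 142^8≡338, 142^16≡107, 142^32≡72, 142^64≡46, 142^128≡281
233 = 128 + 64 + 32 + 8 + 1, so 142^233 ≡ 281·46·72·338·142 ≡ 304 (mod 367)
Squares mod 367: 233^1≡233, 233^2≡340, 233^4≡362, 233^8≡25, 233^16≡258, 233^32≡137, 233^64≡52, 233^128≡135, 233^256≡242
295 = 256 + 32 + 4 + 2 + 1, so 233^295 ≡ 242·137·362·340·233 ≡ 311 (mod 367)
y^r · r^s ≡ 304·311 = 94544 ≡ 225 (mod 367)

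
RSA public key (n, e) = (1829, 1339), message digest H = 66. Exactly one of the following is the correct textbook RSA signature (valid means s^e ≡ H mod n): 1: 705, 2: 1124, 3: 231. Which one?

Candidate 1: Squares mod 1829: 705^1≡705, 705^2≡1366, 705^4≡376, 705^8≡543, 705^16≡380, 705^32≡1738, 705^64≡965, 705^128≡264, 705^256≡194, 705^512≡1056, 705^1024≡1275; 1339 = 1024 + 256 + 32 + 16 + 8 + 2 + 1, so 705^1339 ≡ 1275·194·1738·380·543·1366·705 ≡ 1763 (mod 1829)
Candidate 2: Squares mod 1829: 1124^1≡1124, 1124^2≡1366, 1124^4≡376, 1124^8≡543, 1124^16≡380, 1124^32≡1738, 1124^64≡965, 1124^128≡264, 1124^256≡194, 1124^512≡1056, 1124^1024≡1275; 1339 = 1024 + 256 + 32 + 16 + 8 + 2 + 1, so 1124^1339 ≡ 1275·194·1738·380·543·1366·1124 ≡ 66 (mod 1829)
  → matches H = 66
Candidate 3: Squares mod 1829: 231^1≡231, 231^2≡320, 231^4≡1805, 231^8≡576, 231^16≡727, 231^32≡1777, 231^64≡875, 231^128≡1103, 231^256≡324, 231^512≡723, 231^1024≡1464; 1339 = 1024 + 256 + 32 + 16 + 8 + 2 + 1, so 231^1339 ≡ 1464·324·1777·727·576·320·231 ≡ 1123 (mod 1829)

2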